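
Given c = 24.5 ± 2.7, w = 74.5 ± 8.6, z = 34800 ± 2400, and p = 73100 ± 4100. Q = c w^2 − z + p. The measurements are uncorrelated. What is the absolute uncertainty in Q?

Let h = c·w^2 = 1.36e+05. δh/h = √((1·δc/c)² + (2·δw/w)²) = √(0.0121 + 0.0533) = 0.256, so δh = 34800.
Q = h − z + p: δQ = √(δh² + δz² + δp²) = √(1.21e+09 + 5.76e+06 + 1.68e+07) = 35100

35100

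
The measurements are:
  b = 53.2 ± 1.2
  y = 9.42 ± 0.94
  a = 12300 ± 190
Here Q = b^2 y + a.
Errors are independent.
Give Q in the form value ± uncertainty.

Let p = b^2·y = 26700. δp/p = √((2·δb/b)² + (1·δy/y)²) = √(0.00204 + 0.00996) = 0.110, so δp = 2920.
Q = p + a: δQ = √(δp² + δa²) = √(8.52e+06 + 36100) = 2930
Q = 39000.

39000 ± 2930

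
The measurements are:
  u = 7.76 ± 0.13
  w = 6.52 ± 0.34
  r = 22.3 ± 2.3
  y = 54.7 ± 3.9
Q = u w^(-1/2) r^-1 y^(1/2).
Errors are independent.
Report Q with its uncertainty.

Since Q is a product/quotient, work with relative uncertainties:
  (1·δu/u)² = (1×0.0168)² = 0.000281;  (−½·δw/w)² = (-0.5×0.0521)² = 0.000680;  (-1·δr/r)² = (-1×0.103)² = 0.0106;  (½·δy/y)² = (0.5×0.0713)² = 0.00127
δQ/Q = √(0.0129) = 0.113
Q = 1.01, so δQ = 0.113 × 1.01 = 0.114.

1.01 ± 0.114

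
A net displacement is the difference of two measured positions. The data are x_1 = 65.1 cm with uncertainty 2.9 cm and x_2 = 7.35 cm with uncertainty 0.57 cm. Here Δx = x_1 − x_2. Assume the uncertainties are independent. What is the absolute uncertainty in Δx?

2.96 cm

For a sum/difference, combine absolute errors in quadrature:
  (δx_1)² = 8.41;  (δx_2)² = 0.325
δΔx = √(8.73) = 2.96 cm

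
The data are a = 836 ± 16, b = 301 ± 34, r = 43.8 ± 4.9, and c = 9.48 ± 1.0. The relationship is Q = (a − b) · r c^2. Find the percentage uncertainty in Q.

Let u = a − b = 535. δu = √(δa² + δb²) = √(256 + 1160) = 37.6, so δu/u = 0.0702.
Q is then a monomial in u, r, c:
δQ/Q = √((δu/u)² + (1·δr/r)² + (2·δc/c)²) = √(0.00493 + 0.0125 + 0.0445) = 0.249

24.9%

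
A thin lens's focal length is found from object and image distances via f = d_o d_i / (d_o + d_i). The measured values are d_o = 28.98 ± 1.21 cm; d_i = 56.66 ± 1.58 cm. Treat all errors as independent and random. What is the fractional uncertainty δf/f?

∂f/∂d_o = (d_i/(d_o+d_i))² = 0.438;  ∂f/∂d_i = (d_o/(d_o+d_i))² = 0.115
δf = √((∂f/∂d_o · δd_o)² + (∂f/∂d_i · δd_i)²) = √(0.281 + 0.0327) = 0.560 cm
f = 19.17 cm, so δf/f = 0.560/19.17 = 0.0292.

0.0292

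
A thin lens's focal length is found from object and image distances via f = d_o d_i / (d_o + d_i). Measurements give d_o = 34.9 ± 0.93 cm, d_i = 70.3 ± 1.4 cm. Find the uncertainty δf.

∂f/∂d_o = (d_i/(d_o+d_i))² = 0.447;  ∂f/∂d_i = (d_o/(d_o+d_i))² = 0.110
δf = √((∂f/∂d_o · δd_o)² + (∂f/∂d_i · δd_i)²) = √(0.172 + 0.0237) = 0.443 cm

0.443 cm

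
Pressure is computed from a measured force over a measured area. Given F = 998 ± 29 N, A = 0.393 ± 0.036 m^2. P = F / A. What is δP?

244 Pa

Products/powers → add relative errors in quadrature, weighted by exponent:
  (1·δF/F)² = (1×0.0291)² = 0.000844;  (-1·δA/A)² = (-1×0.0916)² = 0.00839
δP/P = √(0.00924) = 0.0961
P = 2540 Pa, so δP = 0.0961 × 2540 = 244 Pa.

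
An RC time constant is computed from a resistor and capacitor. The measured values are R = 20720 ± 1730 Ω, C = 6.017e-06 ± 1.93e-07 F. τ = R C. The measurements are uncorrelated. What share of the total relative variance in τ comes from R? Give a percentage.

87.1%

(δτ/τ)² = (1·δR/R)² + (1·δC/C)²
  R term: (1×0.0835)² = 0.00697
  C term: (1×0.0321)² = 0.00103
Total = 0.00800. Share from R = 0.00697/0.00800 = 0.871.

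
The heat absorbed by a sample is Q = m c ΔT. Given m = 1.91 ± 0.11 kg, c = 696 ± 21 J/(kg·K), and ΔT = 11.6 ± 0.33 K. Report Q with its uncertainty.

15400 ± 1090 J

For a monomial Q ∝ m, c, ΔT, fractional errors add in quadrature:
  (1·δm/m)² = (1×0.0576)² = 0.00332;  (1·δc/c)² = (1×0.0302)² = 0.000910;  (1·δΔT/ΔT)² = (1×0.0284)² = 0.000809
δQ/Q = √(0.00504) = 0.0710
Q = 15400 J, so δQ = 0.0710 × 15400 = 1090 J.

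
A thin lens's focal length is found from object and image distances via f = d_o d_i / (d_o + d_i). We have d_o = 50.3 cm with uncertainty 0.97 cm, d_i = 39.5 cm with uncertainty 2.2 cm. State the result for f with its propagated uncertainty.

∂f/∂d_o = (d_i/(d_o+d_i))² = 0.193;  ∂f/∂d_i = (d_o/(d_o+d_i))² = 0.314
δf = √((∂f/∂d_o · δd_o)² + (∂f/∂d_i · δd_i)²) = √(0.0352 + 0.476) = 0.715 cm
f = 22.1 cm.

22.1 ± 0.715 cm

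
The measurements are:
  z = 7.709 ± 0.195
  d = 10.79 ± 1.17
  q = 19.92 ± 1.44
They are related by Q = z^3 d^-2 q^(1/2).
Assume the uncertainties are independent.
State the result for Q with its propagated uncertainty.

17.56 ± 4.08

Since Q is a product/quotient, work with relative uncertainties:
  (3·δz/z)² = (3×0.0253)² = 0.00576;  (-2·δd/d)² = (-2×0.108)² = 0.0470;  (½·δq/q)² = (0.5×0.0723)² = 0.00131
δQ/Q = √(0.0541) = 0.233
Q = 17.56, so δQ = 0.233 × 17.56 = 4.08.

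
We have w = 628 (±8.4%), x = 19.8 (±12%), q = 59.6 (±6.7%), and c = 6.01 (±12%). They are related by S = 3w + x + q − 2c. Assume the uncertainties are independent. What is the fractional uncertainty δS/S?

0.0811

S is a linear combination, so absolute uncertainties add in quadrature:
  (3·δw)² = 25000;  (δx)² = 5.65;  (δq)² = 15.9;  (2·δc)² = 2.08
δS = √(25100) = 158
S = 1950, so δS/S = 158/1950 = 0.0811.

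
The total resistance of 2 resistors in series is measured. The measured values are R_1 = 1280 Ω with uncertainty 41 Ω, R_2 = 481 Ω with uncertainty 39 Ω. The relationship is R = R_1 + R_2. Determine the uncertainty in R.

56.6 Ω

Absolute uncertainties add in quadrature for a linear combination:
  (δR_1)² = 1680;  (δR_2)² = 1520
δR = √(3200) = 56.6 Ω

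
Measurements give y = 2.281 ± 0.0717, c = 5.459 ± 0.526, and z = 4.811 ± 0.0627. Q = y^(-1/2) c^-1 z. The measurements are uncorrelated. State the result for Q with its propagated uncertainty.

Since Q is a product/quotient, work with relative uncertainties:
  (−½·δy/y)² = (-0.5×0.0314)² = 0.000247;  (-1·δc/c)² = (-1×0.0964)² = 0.00928;  (1·δz/z)² = (1×0.0130)² = 0.000170
δQ/Q = √(0.00970) = 0.0985
Q = 0.5835, so δQ = 0.0985 × 0.5835 = 0.0575.

0.5835 ± 0.0575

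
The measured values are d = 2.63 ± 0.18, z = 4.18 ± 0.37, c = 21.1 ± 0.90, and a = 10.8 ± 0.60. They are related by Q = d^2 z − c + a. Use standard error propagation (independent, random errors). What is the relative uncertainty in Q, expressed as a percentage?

Let p = d^2·z = 28.9. δp/p = √((2·δd/d)² + (1·δz/z)²) = √(0.0187 + 0.00784) = 0.163, so δp = 4.71.
Q = p − c + a: δQ = √(δp² + δc² + δa²) = √(22.2 + 0.810 + 0.360) = 4.84
Q = 18.6, so δQ/Q = 4.84/18.6 = 0.260.

26.0%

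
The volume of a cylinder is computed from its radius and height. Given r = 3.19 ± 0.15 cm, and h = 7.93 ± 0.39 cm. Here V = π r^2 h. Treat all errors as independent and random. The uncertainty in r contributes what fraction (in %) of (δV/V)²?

(δV/V)² = (2·δr/r)² + (1·δh/h)²
  r term: (2×0.0470)² = 0.00884
  h term: (1×0.0492)² = 0.00242
Total = 0.0113. Share from r = 0.00884/0.0113 = 0.785.

78.5%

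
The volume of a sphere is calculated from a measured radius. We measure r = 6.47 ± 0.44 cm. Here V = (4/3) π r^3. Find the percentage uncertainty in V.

For a monomial V ∝ r^3, fractional errors add in quadrature:
  (3·δr/r)² = (3×0.0680)² = 0.0416
δV/V = √(0.0416) = 0.204

20.4%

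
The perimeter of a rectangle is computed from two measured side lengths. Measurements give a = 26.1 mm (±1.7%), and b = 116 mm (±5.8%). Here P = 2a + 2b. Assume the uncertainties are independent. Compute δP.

13.5 mm

For a sum/difference, combine absolute errors in quadrature:
  (2·δa)² = 0.787;  (2·δb)² = 181
δP = √(182) = 13.5 mm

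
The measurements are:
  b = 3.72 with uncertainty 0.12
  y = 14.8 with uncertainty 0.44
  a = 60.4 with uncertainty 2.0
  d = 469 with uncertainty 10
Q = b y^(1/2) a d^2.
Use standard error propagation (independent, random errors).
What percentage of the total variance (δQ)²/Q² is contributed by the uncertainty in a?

(δQ/Q)² = (1·δb/b)² + (½·δy/y)² + (1·δa/a)² + (2·δd/d)²
  b term: (1×0.0323)² = 0.00104
  y term: (0.5×0.0297)² = 0.000221
  a term: (1×0.0331)² = 0.00110
  d term: (2×0.0213)² = 0.00182
Total = 0.00418. Share from a = 0.00110/0.00418 = 0.263.

26.3%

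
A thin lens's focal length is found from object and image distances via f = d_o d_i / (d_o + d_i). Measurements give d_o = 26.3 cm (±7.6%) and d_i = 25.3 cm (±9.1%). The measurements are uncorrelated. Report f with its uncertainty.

12.9 ± 0.767 cm

∂f/∂d_o = (d_i/(d_o+d_i))² = 0.240;  ∂f/∂d_i = (d_o/(d_o+d_i))² = 0.260
δf = √((∂f/∂d_o · δd_o)² + (∂f/∂d_i · δd_i)²) = √(0.231 + 0.358) = 0.767 cm
f = 12.9 cm.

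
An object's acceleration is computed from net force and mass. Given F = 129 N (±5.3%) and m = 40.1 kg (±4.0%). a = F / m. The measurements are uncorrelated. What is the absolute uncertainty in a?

0.214 m/s^2

a is a product of powers, so relative uncertainties combine in quadrature:
  (1·δF/F)² = (1×0.0530)² = 0.00281;  (-1·δm/m)² = (-1×0.0400)² = 0.00160
δa/a = √(0.00441) = 0.0664
a = 3.22 m/s^2, so δa = 0.0664 × 3.22 = 0.214 m/s^2.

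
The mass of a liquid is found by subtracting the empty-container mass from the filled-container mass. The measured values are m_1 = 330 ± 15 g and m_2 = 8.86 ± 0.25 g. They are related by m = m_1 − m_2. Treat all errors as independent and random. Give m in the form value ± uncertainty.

Sums and differences: (δm)² = Σ (cᵢ δxᵢ)².
  (δm_1)² = 225;  (δm_2)² = 0.0625
δm = √(225) = 15.0 g
m = 321 g.

321 ± 15.0 g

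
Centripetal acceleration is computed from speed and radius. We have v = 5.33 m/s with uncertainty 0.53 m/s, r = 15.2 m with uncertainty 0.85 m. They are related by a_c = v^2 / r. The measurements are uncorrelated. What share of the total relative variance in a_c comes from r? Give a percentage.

7.33%

(δa_c/a_c)² = (2·δv/v)² + (-1·δr/r)²
  v term: (2×0.0994)² = 0.0396
  r term: (-1×0.0559)² = 0.00313
Total = 0.0427. Share from r = 0.00313/0.0427 = 0.0733.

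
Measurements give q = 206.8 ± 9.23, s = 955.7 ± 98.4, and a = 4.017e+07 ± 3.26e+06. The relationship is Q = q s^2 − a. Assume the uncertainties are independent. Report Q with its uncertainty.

Let p = q·s^2 = 1.889e+08. δp/p = √((1·δq/q)² + (2·δs/s)²) = √(0.00199 + 0.0424) = 0.211, so δp = 3.98e+07.
Q = p − a: δQ = √(δp² + δa²) = √(1.58e+15 + 1.06e+13) = 3.99e+07
Q = 1.487e+08.

(1.487 ± 0.399) × 10^8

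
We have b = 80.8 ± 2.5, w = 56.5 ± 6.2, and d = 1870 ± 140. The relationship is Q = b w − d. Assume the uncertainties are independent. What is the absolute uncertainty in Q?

539

Let p = b·w = 4570. δp/p = √((1·δb/b)² + (1·δw/w)²) = √(0.000957 + 0.0120) = 0.114, so δp = 520.
Q = p − d: δQ = √(δp² + δd²) = √(2.71e+05 + 19600) = 539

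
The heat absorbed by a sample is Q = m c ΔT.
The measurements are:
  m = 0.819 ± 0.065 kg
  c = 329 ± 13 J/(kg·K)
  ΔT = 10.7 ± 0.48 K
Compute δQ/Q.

0.0994

Since Q is a product/quotient, work with relative uncertainties:
  (1·δm/m)² = (1×0.0794)² = 0.00630;  (1·δc/c)² = (1×0.0395)² = 0.00156;  (1·δΔT/ΔT)² = (1×0.0449)² = 0.00201
δQ/Q = √(0.00987) = 0.0994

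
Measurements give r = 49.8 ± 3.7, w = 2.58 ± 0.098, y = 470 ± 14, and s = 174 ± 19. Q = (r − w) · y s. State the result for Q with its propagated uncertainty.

Let u = r − w = 47.2. δu = √(δr² + δw²) = √(13.7 + 0.00960) = 3.70, so δu/u = 0.0784.
Q is then a monomial in u, y, s:
δQ/Q = √((δu/u)² + (1·δy/y)² + (1·δs/s)²) = √(0.00614 + 0.000887 + 0.0119) = 0.138
Q = 3.86e+06, so δQ = 0.138 × 3.86e+06 = 5.32e+05.

(3.86 ± 0.532) × 10^6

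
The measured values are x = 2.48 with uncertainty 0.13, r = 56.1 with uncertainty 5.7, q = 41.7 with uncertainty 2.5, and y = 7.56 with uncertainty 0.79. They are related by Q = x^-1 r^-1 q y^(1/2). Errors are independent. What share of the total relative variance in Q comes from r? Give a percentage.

53.2%

(δQ/Q)² = (-1·δx/x)² + (-1·δr/r)² + (1·δq/q)² + (½·δy/y)²
  x term: (-1×0.0524)² = 0.00275
  r term: (-1×0.102)² = 0.0103
  q term: (1×0.0600)² = 0.00359
  y term: (0.5×0.104)² = 0.00273
Total = 0.0194. Share from r = 0.0103/0.0194 = 0.532.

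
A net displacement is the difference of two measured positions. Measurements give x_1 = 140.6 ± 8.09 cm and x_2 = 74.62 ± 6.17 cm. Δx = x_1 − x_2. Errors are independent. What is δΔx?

10.2 cm

For a sum/difference, combine absolute errors in quadrature:
  (δx_1)² = 65.4;  (δx_2)² = 38.1
δΔx = √(104) = 10.2 cm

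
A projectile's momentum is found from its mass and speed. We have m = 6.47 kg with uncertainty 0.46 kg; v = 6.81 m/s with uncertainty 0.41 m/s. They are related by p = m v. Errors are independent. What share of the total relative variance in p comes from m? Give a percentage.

58.2%

(δp/p)² = (1·δm/m)² + (1·δv/v)²
  m term: (1×0.0711)² = 0.00505
  v term: (1×0.0602)² = 0.00362
Total = 0.00868. Share from m = 0.00505/0.00868 = 0.582.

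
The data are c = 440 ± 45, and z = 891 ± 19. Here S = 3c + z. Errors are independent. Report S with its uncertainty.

For a sum/difference, combine absolute errors in quadrature:
  (3·δc)² = 18200;  (δz)² = 361
δS = √(18600) = 136
S = 2210.

2210 ± 136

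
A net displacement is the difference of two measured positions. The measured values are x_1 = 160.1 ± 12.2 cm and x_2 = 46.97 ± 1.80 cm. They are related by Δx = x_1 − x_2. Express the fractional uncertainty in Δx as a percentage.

10.9%

For a sum/difference, combine absolute errors in quadrature:
  (δx_1)² = 149;  (δx_2)² = 3.24
δΔx = √(152) = 12.3 cm
Δx = 113.1 cm, so δΔx/Δx = 12.3/113.1 = 0.109.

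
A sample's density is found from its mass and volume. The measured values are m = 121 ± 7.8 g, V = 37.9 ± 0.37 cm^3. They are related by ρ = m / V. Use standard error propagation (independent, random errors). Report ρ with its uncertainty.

3.19 ± 0.208 g/cm^3

Each factor contributes (exponent × relative error)² to (δρ/ρ)²:
  (1·δm/m)² = (1×0.0645)² = 0.00416;  (-1·δV/V)² = (-1×0.00976)² = 9.53e-05
δρ/ρ = √(0.00425) = 0.0652
ρ = 3.19 g/cm^3, so δρ = 0.0652 × 3.19 = 0.208 g/cm^3.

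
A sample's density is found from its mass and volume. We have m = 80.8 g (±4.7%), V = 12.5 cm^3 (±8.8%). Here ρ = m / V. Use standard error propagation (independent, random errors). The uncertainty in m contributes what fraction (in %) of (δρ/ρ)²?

22.2%

(δρ/ρ)² = (1·δm/m)² + (-1·δV/V)²
  m term: (1×0.0470)² = 0.00221
  V term: (-1×0.0880)² = 0.00774
Total = 0.00995. Share from m = 0.00221/0.00995 = 0.222.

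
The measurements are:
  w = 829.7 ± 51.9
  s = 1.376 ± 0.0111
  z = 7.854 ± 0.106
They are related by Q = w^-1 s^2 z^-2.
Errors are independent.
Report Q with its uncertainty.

(3.699 ± 0.259) × 10^-5

Relative error in a monomial: (δQ/Q)² = Σ (nᵢ · δxᵢ/xᵢ)².
  (-1·δw/w)² = (-1×0.0626)² = 0.00391;  (2·δs/s)² = (2×0.00807)² = 0.000260;  (-2·δz/z)² = (-2×0.0135)² = 0.000729
δQ/Q = √(0.00490) = 0.0700
Q = 3.699e-05, so δQ = 0.0700 × 3.699e-05 = 2.59e-06.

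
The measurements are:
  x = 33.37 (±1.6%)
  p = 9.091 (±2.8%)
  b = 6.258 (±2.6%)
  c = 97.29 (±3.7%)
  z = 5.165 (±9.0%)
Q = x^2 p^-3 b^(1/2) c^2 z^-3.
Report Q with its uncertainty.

254.7 ± 75.0

Q is a product of powers, so relative uncertainties combine in quadrature:
  (2·δx/x)² = (2×0.0160)² = 0.00102;  (-3·δp/p)² = (-3×0.0280)² = 0.00706;  (½·δb/b)² = (0.5×0.0260)² = 0.000169;  (2·δc/c)² = (2×0.0370)² = 0.00548;  (-3·δz/z)² = (-3×0.0900)² = 0.0729
δQ/Q = √(0.0866) = 0.294
Q = 254.7, so δQ = 0.294 × 254.7 = 75.0.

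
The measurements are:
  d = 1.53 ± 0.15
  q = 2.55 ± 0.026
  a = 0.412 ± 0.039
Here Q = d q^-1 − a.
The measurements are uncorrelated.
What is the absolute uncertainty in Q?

0.0708

Let p = d·q^-1 = 0.600. δp/p = √((1·δd/d)² + (-1·δq/q)²) = √(0.00961 + 0.000104) = 0.0986, so δp = 0.0591.
Q = p − a: δQ = √(δp² + δa²) = √(0.00350 + 0.00152) = 0.0708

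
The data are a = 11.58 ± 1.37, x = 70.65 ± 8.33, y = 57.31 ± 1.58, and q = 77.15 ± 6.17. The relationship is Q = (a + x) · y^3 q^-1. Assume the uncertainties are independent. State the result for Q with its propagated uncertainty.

Let u = a + x = 82.23. δu = √(δa² + δx²) = √(1.88 + 69.4) = 8.44, so δu/u = 0.103.
Q is then a monomial in u, y, q:
δQ/Q = √((δu/u)² + (3·δy/y)² + (-1·δq/q)²) = √(0.0105 + 0.00684 + 0.00640) = 0.154
Q = 200600, so δQ = 0.154 × 200600 = 30900.

200600 ± 30900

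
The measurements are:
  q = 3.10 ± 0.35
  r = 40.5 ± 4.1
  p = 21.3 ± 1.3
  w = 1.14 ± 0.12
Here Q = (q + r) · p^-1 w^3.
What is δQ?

1.02

Let u = q + r = 43.6. δu = √(δq² + δr²) = √(0.122 + 16.8) = 4.11, so δu/u = 0.0944.
Q is then a monomial in u, p, w:
δQ/Q = √((δu/u)² + (-1·δp/p)² + (3·δw/w)²) = √(0.00891 + 0.00373 + 0.0997) = 0.335
Q = 3.03, so δQ = 0.335 × 3.03 = 1.02.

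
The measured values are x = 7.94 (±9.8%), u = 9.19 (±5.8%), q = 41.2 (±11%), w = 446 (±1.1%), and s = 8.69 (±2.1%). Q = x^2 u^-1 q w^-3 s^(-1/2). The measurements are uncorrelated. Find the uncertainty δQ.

Each factor contributes (exponent × relative error)² to (δQ/Q)²:
  (2·δx/x)² = (2×0.0980)² = 0.0384;  (-1·δu/u)² = (-1×0.0580)² = 0.00336;  (1·δq/q)² = (1×0.110)² = 0.0121;  (-3·δw/w)² = (-3×0.0110)² = 0.00109;  (−½·δs/s)² = (-0.5×0.0210)² = 0.000110
δQ/Q = √(0.0551) = 0.235
Q = 1.08e-06, so δQ = 0.235 × 1.08e-06 = 2.54e-07.

2.54e-07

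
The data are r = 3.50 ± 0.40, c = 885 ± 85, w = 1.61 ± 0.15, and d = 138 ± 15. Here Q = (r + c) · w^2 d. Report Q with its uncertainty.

Let u = r + c = 888. δu = √(δr² + δc²) = √(0.160 + 7220) = 85.0, so δu/u = 0.0957.
Q is then a monomial in u, w, d:
δQ/Q = √((δu/u)² + (2·δw/w)² + (1·δd/d)²) = √(0.00915 + 0.0347 + 0.0118) = 0.236
Q = 3.18e+05, so δQ = 0.236 × 3.18e+05 = 75000.

(3.18 ± 0.750) × 10^5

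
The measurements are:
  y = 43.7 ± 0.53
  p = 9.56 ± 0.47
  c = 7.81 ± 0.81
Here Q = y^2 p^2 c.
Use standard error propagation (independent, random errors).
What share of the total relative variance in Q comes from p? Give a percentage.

(δQ/Q)² = (2·δy/y)² + (2·δp/p)² + (1·δc/c)²
  y term: (2×0.0121)² = 0.000588
  p term: (2×0.0492)² = 0.00967
  c term: (1×0.104)² = 0.0108
Total = 0.0210. Share from p = 0.00967/0.0210 = 0.460.

46.0%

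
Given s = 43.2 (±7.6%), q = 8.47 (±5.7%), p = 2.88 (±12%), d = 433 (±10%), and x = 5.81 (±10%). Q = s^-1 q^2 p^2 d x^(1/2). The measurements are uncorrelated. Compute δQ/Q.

0.298

Relative error in a monomial: (δQ/Q)² = Σ (nᵢ · δxᵢ/xᵢ)².
  (-1·δs/s)² = (-1×0.0760)² = 0.00578;  (2·δq/q)² = (2×0.0570)² = 0.0130;  (2·δp/p)² = (2×0.120)² = 0.0576;  (1·δd/d)² = (1×0.100)² = 0.0100;  (½·δx/x)² = (0.5×0.100)² = 0.00250
δQ/Q = √(0.0889) = 0.298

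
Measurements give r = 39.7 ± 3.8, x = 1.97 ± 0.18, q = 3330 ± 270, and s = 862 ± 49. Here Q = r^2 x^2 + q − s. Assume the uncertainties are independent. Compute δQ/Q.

0.191

Let p = r^2·x^2 = 6120. δp/p = √((2·δr/r)² + (2·δx/x)²) = √(0.0366 + 0.0334) = 0.265, so δp = 1620.
Q = p + q − s: δQ = √(δp² + δq² + δs²) = √(2.62e+06 + 72900 + 2400) = 1640
Q = 8580, so δQ/Q = 1640/8580 = 0.191.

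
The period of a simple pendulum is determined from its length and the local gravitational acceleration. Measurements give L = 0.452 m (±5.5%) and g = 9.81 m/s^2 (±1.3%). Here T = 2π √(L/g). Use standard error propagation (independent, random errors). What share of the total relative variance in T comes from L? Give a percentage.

(δT/T)² = (½·δL/L)² + (−½·δg/g)²
  L term: (0.5×0.0550)² = 0.000756
  g term: (-0.5×0.0130)² = 4.22e-05
Total = 0.000798. Share from L = 0.000756/0.000798 = 0.947.

94.7%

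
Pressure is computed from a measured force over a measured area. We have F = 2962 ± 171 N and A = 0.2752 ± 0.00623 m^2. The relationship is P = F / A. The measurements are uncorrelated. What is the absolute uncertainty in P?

Products/powers → add relative errors in quadrature, weighted by exponent:
  (1·δF/F)² = (1×0.0577)² = 0.00333;  (-1·δA/A)² = (-1×0.0226)² = 0.000512
δP/P = √(0.00385) = 0.0620
P = 10760 Pa, so δP = 0.0620 × 10760 = 667 Pa.

667 Pa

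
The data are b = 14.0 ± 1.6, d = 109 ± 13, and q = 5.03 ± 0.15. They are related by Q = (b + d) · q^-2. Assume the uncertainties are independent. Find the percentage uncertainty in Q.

Let u = b + d = 123. δu = √(δb² + δd²) = √(2.56 + 169) = 13.1, so δu/u = 0.106.
Q is then a monomial in u, q:
δQ/Q = √((δu/u)² + (-2·δq/q)²) = √(0.0113 + 0.00356) = 0.122

12.2%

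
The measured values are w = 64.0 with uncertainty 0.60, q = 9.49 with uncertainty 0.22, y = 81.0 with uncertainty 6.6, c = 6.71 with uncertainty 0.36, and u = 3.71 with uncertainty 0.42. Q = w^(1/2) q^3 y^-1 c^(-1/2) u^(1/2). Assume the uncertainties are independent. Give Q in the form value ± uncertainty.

For a monomial Q ∝ w^(1/2), q^3, y^-1, c^(-1/2), u^(1/2), fractional errors add in quadrature:
  (½·δw/w)² = (0.5×0.00937)² = 2.2e-05;  (3·δq/q)² = (3×0.0232)² = 0.00484;  (-1·δy/y)² = (-1×0.0815)² = 0.00664;  (−½·δc/c)² = (-0.5×0.0537)² = 0.000720;  (½·δu/u)² = (0.5×0.113)² = 0.00320
δQ/Q = √(0.0154) = 0.124
Q = 62.8, so δQ = 0.124 × 62.8 = 7.79.

62.8 ± 7.79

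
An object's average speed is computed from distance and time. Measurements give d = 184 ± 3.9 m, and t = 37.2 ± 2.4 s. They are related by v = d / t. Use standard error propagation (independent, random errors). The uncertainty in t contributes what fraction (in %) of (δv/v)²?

90.3%

(δv/v)² = (1·δd/d)² + (-1·δt/t)²
  d term: (1×0.0212)² = 0.000449
  t term: (-1×0.0645)² = 0.00416
Total = 0.00461. Share from t = 0.00416/0.00461 = 0.903.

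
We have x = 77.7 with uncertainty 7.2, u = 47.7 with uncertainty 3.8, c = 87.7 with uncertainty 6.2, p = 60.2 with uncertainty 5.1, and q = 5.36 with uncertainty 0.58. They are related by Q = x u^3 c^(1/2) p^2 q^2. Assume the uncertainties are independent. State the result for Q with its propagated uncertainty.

(8.22 ± 3.10) × 10^12

Q is a product of powers, so relative uncertainties combine in quadrature:
  (1·δx/x)² = (1×0.0927)² = 0.00859;  (3·δu/u)² = (3×0.0797)² = 0.0571;  (½·δc/c)² = (0.5×0.0707)² = 0.00125;  (2·δp/p)² = (2×0.0847)² = 0.0287;  (2·δq/q)² = (2×0.108)² = 0.0468
δQ/Q = √(0.142) = 0.377
Q = 8.22e+12, so δQ = 0.377 × 8.22e+12 = 3.1e+12.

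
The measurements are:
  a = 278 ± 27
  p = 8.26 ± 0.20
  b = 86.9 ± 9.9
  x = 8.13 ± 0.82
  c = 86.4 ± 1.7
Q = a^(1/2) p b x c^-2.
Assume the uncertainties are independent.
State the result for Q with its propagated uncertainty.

Since Q is a product/quotient, work with relative uncertainties:
  (½·δa/a)² = (0.5×0.0971)² = 0.00236;  (1·δp/p)² = (1×0.0242)² = 0.000586;  (1·δb/b)² = (1×0.114)² = 0.0130;  (1·δx/x)² = (1×0.101)² = 0.0102;  (-2·δc/c)² = (-2×0.0197)² = 0.00155
δQ/Q = √(0.0276) = 0.166
Q = 13.0, so δQ = 0.166 × 13.0 = 2.17.

13.0 ± 2.17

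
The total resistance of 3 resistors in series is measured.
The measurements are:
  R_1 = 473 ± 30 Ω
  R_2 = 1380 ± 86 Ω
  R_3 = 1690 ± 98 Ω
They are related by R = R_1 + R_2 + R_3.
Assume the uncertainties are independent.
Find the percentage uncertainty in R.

Absolute uncertainties add in quadrature for a linear combination:
  (δR_1)² = 900;  (δR_2)² = 7400;  (δR_3)² = 9600
δR = √(17900) = 134 Ω
R = 3540 Ω, so δR/R = 134/3540 = 0.0378.

3.78%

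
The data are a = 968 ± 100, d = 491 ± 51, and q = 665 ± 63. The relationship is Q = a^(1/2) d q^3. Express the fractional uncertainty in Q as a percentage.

Each factor contributes (exponent × relative error)² to (δQ/Q)²:
  (½·δa/a)² = (0.5×0.103)² = 0.00267;  (1·δd/d)² = (1×0.104)² = 0.0108;  (3·δq/q)² = (3×0.0947)² = 0.0808
δQ/Q = √(0.0942) = 0.307

30.7%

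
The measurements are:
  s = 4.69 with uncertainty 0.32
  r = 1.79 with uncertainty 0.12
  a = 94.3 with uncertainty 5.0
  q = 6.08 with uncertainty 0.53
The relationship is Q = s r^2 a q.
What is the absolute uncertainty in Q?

Relative error in a monomial: (δQ/Q)² = Σ (nᵢ · δxᵢ/xᵢ)².
  (1·δs/s)² = (1×0.0682)² = 0.00466;  (2·δr/r)² = (2×0.0670)² = 0.0180;  (1·δa/a)² = (1×0.0530)² = 0.00281;  (1·δq/q)² = (1×0.0872)² = 0.00760
δQ/Q = √(0.0330) = 0.182
Q = 8620, so δQ = 0.182 × 8620 = 1570.

1570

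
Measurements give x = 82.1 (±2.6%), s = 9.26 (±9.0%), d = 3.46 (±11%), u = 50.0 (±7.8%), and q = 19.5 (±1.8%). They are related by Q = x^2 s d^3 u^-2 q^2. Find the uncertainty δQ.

1.5e+05

Relative error in a monomial: (δQ/Q)² = Σ (nᵢ · δxᵢ/xᵢ)².
  (2·δx/x)² = (2×0.0260)² = 0.00270;  (1·δs/s)² = (1×0.0900)² = 0.00810;  (3·δd/d)² = (3×0.110)² = 0.109;  (-2·δu/u)² = (-2×0.0780)² = 0.0243;  (2·δq/q)² = (2×0.0180)² = 0.00130
δQ/Q = √(0.145) = 0.381
Q = 3.93e+05, so δQ = 0.381 × 3.93e+05 = 1.5e+05.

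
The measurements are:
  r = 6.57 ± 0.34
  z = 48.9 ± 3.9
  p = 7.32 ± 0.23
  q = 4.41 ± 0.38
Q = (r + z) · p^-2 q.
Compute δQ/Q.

0.128

Let u = r + z = 55.5. δu = √(δr² + δz²) = √(0.116 + 15.2) = 3.91, so δu/u = 0.0706.
Q is then a monomial in u, p, q:
δQ/Q = √((δu/u)² + (-2·δp/p)² + (1·δq/q)²) = √(0.00498 + 0.00395 + 0.00742) = 0.128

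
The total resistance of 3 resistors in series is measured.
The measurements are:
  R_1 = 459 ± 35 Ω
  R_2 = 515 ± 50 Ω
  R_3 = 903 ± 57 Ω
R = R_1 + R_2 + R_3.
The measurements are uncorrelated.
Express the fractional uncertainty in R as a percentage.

Each term contributes (cᵢ δxᵢ)² to (δR)²:
  (δR_1)² = 1220;  (δR_2)² = 2500;  (δR_3)² = 3250
δR = √(6970) = 83.5 Ω
R = 1880 Ω, so δR/R = 83.5/1880 = 0.0445.

4.45%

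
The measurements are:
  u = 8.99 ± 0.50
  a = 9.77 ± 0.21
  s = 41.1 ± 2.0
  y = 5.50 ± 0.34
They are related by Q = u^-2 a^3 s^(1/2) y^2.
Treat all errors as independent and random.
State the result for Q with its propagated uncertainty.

Products/powers → add relative errors in quadrature, weighted by exponent:
  (-2·δu/u)² = (-2×0.0556)² = 0.0124;  (3·δa/a)² = (3×0.0215)² = 0.00416;  (½·δs/s)² = (0.5×0.0487)² = 0.000592;  (2·δy/y)² = (2×0.0618)² = 0.0153
δQ/Q = √(0.0324) = 0.180
Q = 2240, so δQ = 0.180 × 2240 = 403.

2240 ± 403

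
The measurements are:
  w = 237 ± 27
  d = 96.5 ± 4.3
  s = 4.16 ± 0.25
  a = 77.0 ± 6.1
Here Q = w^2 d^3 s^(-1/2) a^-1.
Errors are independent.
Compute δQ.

8.92e+07

Products/powers → add relative errors in quadrature, weighted by exponent:
  (2·δw/w)² = (2×0.114)² = 0.0519;  (3·δd/d)² = (3×0.0446)² = 0.0179;  (−½·δs/s)² = (-0.5×0.0601)² = 0.000903;  (-1·δa/a)² = (-1×0.0792)² = 0.00628
δQ/Q = √(0.0770) = 0.277
Q = 3.21e+08, so δQ = 0.277 × 3.21e+08 = 8.92e+07.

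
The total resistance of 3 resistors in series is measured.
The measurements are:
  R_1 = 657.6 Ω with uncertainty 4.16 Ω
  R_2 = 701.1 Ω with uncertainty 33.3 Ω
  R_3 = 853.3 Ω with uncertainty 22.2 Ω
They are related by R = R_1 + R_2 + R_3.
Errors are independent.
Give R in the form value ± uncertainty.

2212 ± 40.2 Ω

R is a linear combination, so absolute uncertainties add in quadrature:
  (δR_1)² = 17.3;  (δR_2)² = 1110;  (δR_3)² = 493
δR = √(1620) = 40.2 Ω
R = 2212 Ω.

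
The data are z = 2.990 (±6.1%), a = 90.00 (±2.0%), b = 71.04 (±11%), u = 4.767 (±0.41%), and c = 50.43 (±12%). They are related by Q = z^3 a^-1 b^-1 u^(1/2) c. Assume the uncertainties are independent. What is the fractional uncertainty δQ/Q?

0.246

Q is a product of powers, so relative uncertainties combine in quadrature:
  (3·δz/z)² = (3×0.0610)² = 0.0335;  (-1·δa/a)² = (-1×0.0200)² = 0.000400;  (-1·δb/b)² = (-1×0.110)² = 0.0121;  (½·δu/u)² = (0.5×0.00410)² = 4.2e-06;  (1·δc/c)² = (1×0.120)² = 0.0144
δQ/Q = √(0.0604) = 0.246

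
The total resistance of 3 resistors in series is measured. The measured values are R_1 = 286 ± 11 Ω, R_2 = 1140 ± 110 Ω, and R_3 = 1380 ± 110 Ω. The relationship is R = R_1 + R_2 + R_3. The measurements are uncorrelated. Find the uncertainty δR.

156 Ω

Absolute uncertainties add in quadrature for a linear combination:
  (δR_1)² = 121;  (δR_2)² = 12100;  (δR_3)² = 12100
δR = √(24300) = 156 Ω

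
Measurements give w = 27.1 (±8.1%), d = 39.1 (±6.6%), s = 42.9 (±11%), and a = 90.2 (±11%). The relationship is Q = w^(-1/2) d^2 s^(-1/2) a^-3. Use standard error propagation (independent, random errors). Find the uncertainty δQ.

For a monomial Q ∝ w^(-1/2), d^2, s^(-1/2), a^-3, fractional errors add in quadrature:
  (−½·δw/w)² = (-0.5×0.0810)² = 0.00164;  (2·δd/d)² = (2×0.0660)² = 0.0174;  (−½·δs/s)² = (-0.5×0.110)² = 0.00303;  (-3·δa/a)² = (-3×0.110)² = 0.109
δQ/Q = √(0.131) = 0.362
Q = 6.11e-05, so δQ = 0.362 × 6.11e-05 = 2.21e-05.

2.21e-05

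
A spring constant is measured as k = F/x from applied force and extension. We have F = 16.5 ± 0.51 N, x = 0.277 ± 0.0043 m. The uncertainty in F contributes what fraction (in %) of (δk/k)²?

79.9%

(δk/k)² = (1·δF/F)² + (-1·δx/x)²
  F term: (1×0.0309)² = 0.000955
  x term: (-1×0.0155)² = 0.000241
Total = 0.00120. Share from F = 0.000955/0.00120 = 0.799.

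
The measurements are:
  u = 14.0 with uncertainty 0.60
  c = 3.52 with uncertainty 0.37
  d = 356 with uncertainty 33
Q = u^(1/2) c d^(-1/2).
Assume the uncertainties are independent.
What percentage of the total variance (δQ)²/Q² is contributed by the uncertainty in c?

80.9%

(δQ/Q)² = (½·δu/u)² + (1·δc/c)² + (−½·δd/d)²
  u term: (0.5×0.0429)² = 0.000459
  c term: (1×0.105)² = 0.0110
  d term: (-0.5×0.0927)² = 0.00215
Total = 0.0137. Share from c = 0.0110/0.0137 = 0.809.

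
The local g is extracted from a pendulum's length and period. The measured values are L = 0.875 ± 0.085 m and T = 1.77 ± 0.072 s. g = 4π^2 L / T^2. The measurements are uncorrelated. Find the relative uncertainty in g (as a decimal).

g is a product of powers, so relative uncertainties combine in quadrature:
  (1·δL/L)² = (1×0.0971)² = 0.00944;  (-2·δT/T)² = (-2×0.0407)² = 0.00662
δg/g = √(0.0161) = 0.127

0.127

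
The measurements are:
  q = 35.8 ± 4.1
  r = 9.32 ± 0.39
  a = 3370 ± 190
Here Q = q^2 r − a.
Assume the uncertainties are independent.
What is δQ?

Let p = q^2·r = 11900. δp/p = √((2·δq/q)² + (1·δr/r)²) = √(0.0525 + 0.00175) = 0.233, so δp = 2780.
Q = p − a: δQ = √(δp² + δa²) = √(7.74e+06 + 36100) = 2790

2790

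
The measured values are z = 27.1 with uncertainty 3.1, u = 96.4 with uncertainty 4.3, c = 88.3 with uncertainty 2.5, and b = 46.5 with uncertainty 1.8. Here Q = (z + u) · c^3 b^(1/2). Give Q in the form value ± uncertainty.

(5.80 ± 0.563) × 10^8

Let w = z + u = 124. δw = √(δz² + δu²) = √(9.61 + 18.5) = 5.30, so δw/w = 0.0429.
Q is then a monomial in w, c, b:
δQ/Q = √((δw/w)² + (3·δc/c)² + (½·δb/b)²) = √(0.00184 + 0.00721 + 0.000375) = 0.0971
Q = 5.8e+08, so δQ = 0.0971 × 5.8e+08 = 5.63e+07.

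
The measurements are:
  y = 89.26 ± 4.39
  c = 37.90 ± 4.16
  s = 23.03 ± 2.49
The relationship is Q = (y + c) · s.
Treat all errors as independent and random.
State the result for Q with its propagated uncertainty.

2928 ± 346

Let u = y + c = 127.2. δu = √(δy² + δc²) = √(19.3 + 17.3) = 6.05, so δu/u = 0.0476.
Q is then a monomial in u, s:
δQ/Q = √((δu/u)² + (1·δs/s)²) = √(0.00226 + 0.0117) = 0.118
Q = 2928, so δQ = 0.118 × 2928 = 346.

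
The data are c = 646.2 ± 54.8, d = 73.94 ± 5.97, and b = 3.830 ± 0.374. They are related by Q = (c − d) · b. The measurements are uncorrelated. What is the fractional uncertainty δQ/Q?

Let u = c − d = 572.3. δu = √(δc² + δd²) = √(3000 + 35.6) = 55.1, so δu/u = 0.0963.
Q is then a monomial in u, b:
δQ/Q = √((δu/u)² + (1·δb/b)²) = √(0.00928 + 0.00954) = 0.137

0.137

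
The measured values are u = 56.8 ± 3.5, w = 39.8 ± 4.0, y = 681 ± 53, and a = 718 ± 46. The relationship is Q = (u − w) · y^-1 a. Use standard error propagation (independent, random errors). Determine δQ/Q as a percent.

32.9%

Let h = u − w = 17.0. δh = √(δu² + δw²) = √(12.2 + 16.0) = 5.32, so δh/h = 0.313.
Q is then a monomial in h, y, a:
δQ/Q = √((δh/h)² + (-1·δy/y)² + (1·δa/a)²) = √(0.0978 + 0.00606 + 0.00410) = 0.329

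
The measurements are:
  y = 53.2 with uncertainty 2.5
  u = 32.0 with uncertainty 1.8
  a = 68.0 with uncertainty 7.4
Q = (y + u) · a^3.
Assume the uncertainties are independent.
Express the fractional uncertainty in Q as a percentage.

32.8%

Let w = y + u = 85.2. δw = √(δy² + δu²) = √(6.25 + 3.24) = 3.08, so δw/w = 0.0362.
Q is then a monomial in w, a:
δQ/Q = √((δw/w)² + (3·δa/a)²) = √(0.00131 + 0.107) = 0.328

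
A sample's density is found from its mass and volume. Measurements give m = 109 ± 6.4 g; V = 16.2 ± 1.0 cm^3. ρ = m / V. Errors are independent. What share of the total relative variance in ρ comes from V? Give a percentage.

(δρ/ρ)² = (1·δm/m)² + (-1·δV/V)²
  m term: (1×0.0587)² = 0.00345
  V term: (-1×0.0617)² = 0.00381
Total = 0.00726. Share from V = 0.00381/0.00726 = 0.525.

52.5%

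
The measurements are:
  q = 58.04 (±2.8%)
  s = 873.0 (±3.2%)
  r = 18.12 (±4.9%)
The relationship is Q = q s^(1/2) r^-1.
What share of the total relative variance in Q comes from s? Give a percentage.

7.44%

(δQ/Q)² = (1·δq/q)² + (½·δs/s)² + (-1·δr/r)²
  q term: (1×0.0280)² = 0.000784
  s term: (0.5×0.0320)² = 0.000256
  r term: (-1×0.0490)² = 0.00240
Total = 0.00344. Share from s = 0.000256/0.00344 = 0.0744.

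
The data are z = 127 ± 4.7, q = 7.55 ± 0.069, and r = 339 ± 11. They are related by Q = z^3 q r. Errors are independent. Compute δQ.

6.08e+08

Since Q is a product/quotient, work with relative uncertainties:
  (3·δz/z)² = (3×0.0370)² = 0.0123;  (1·δq/q)² = (1×0.00914)² = 8.35e-05;  (1·δr/r)² = (1×0.0324)² = 0.00105
δQ/Q = √(0.0135) = 0.116
Q = 5.24e+09, so δQ = 0.116 × 5.24e+09 = 6.08e+08.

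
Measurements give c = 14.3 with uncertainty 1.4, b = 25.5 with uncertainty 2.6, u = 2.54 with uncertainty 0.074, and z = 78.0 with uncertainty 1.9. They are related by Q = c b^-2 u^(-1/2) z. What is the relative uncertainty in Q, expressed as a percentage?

Q is a product of powers, so relative uncertainties combine in quadrature:
  (1·δc/c)² = (1×0.0979)² = 0.00958;  (-2·δb/b)² = (-2×0.102)² = 0.0416;  (−½·δu/u)² = (-0.5×0.0291)² = 0.000212;  (1·δz/z)² = (1×0.0244)² = 0.000593
δQ/Q = √(0.0520) = 0.228

22.8%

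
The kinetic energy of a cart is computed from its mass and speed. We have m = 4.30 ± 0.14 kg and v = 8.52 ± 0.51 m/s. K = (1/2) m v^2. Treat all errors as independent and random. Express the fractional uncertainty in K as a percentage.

For a monomial K ∝ m, v^2, fractional errors add in quadrature:
  (1·δm/m)² = (1×0.0326)² = 0.00106;  (2·δv/v)² = (2×0.0599)² = 0.0143
δK/K = √(0.0154) = 0.124

12.4%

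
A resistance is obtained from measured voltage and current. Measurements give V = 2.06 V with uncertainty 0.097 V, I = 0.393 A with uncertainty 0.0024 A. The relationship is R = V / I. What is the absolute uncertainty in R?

0.249 Ω

Each factor contributes (exponent × relative error)² to (δR/R)²:
  (1·δV/V)² = (1×0.0471)² = 0.00222;  (-1·δI/I)² = (-1×0.00611)² = 3.73e-05
δR/R = √(0.00225) = 0.0475
R = 5.24 Ω, so δR = 0.0475 × 5.24 = 0.249 Ω.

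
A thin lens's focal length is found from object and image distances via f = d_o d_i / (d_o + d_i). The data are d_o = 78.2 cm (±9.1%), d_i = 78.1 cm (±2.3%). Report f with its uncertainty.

39.1 ± 1.83 cm

∂f/∂d_o = (d_i/(d_o+d_i))² = 0.250;  ∂f/∂d_i = (d_o/(d_o+d_i))² = 0.250
δf = √((∂f/∂d_o · δd_o)² + (∂f/∂d_i · δd_i)²) = √(3.16 + 0.202) = 1.83 cm
f = 39.1 cm.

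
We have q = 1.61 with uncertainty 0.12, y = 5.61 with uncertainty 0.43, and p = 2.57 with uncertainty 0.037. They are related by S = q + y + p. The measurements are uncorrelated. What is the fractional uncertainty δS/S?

0.0458

For a sum/difference, combine absolute errors in quadrature:
  (δq)² = 0.0144;  (δy)² = 0.185;  (δp)² = 0.00137
δS = √(0.201) = 0.448
S = 9.79, so δS/S = 0.448/9.79 = 0.0458.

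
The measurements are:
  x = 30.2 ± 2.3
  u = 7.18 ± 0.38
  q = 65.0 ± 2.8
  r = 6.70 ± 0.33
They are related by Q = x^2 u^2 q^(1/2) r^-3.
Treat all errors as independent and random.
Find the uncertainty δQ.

300

Products/powers → add relative errors in quadrature, weighted by exponent:
  (2·δx/x)² = (2×0.0762)² = 0.0232;  (2·δu/u)² = (2×0.0529)² = 0.0112;  (½·δq/q)² = (0.5×0.0431)² = 0.000464;  (-3·δr/r)² = (-3×0.0493)² = 0.0218
δQ/Q = √(0.0567) = 0.238
Q = 1260, so δQ = 0.238 × 1260 = 300.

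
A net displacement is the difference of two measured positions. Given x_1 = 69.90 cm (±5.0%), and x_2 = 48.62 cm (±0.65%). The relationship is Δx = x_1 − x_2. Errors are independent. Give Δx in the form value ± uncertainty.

Sums and differences: (δΔx)² = Σ (cᵢ δxᵢ)².
  (δx_1)² = 12.2;  (δx_2)² = 0.0999
δΔx = √(12.3) = 3.51 cm
Δx = 21.28 cm.

21.28 ± 3.51 cm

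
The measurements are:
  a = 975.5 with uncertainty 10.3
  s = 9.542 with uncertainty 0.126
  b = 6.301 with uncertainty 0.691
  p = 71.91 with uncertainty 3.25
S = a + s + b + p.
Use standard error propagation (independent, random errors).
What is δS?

10.8

For a sum/difference, combine absolute errors in quadrature:
  (δa)² = 106;  (δs)² = 0.0159;  (δb)² = 0.477;  (δp)² = 10.6
δS = √(117) = 10.8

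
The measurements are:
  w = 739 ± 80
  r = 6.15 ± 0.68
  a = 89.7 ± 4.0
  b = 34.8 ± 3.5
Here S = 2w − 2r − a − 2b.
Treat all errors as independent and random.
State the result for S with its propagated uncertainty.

1310 ± 160

S is a linear combination, so absolute uncertainties add in quadrature:
  (2·δw)² = 25600;  (2·δr)² = 1.85;  (δa)² = 16.0;  (2·δb)² = 49.0
δS = √(25700) = 160
S = 1310.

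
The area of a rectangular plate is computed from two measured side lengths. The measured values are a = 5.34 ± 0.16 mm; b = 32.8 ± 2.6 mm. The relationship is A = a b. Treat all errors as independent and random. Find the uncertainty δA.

For a monomial A ∝ a, b, fractional errors add in quadrature:
  (1·δa/a)² = (1×0.0300)² = 0.000898;  (1·δb/b)² = (1×0.0793)² = 0.00628
δA/A = √(0.00718) = 0.0847
A = 175 mm^2, so δA = 0.0847 × 175 = 14.8 mm^2.

14.8 mm^2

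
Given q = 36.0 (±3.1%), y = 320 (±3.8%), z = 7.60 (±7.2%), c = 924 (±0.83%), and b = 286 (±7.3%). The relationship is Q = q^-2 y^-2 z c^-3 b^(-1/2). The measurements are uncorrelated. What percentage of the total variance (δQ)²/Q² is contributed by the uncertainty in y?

34.5%

(δQ/Q)² = (-2·δq/q)² + (-2·δy/y)² + (1·δz/z)² + (-3·δc/c)² + (−½·δb/b)²
  q term: (-2×0.0310)² = 0.00384
  y term: (-2×0.0380)² = 0.00578
  z term: (1×0.0720)² = 0.00518
  c term: (-3×0.00830)² = 0.000620
  b term: (-0.5×0.0730)² = 0.00133
Total = 0.0168. Share from y = 0.00578/0.0168 = 0.345.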